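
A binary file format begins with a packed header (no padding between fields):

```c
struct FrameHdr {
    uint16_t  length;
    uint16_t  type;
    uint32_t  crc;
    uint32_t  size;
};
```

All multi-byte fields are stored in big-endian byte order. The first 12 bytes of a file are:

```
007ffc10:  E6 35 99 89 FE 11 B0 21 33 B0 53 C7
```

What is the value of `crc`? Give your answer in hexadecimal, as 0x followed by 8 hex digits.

`crc` follows `length` (2 B), `type` (2 B), so it starts at offset 2 + 2 = 4 and occupies 4 bytes.
Bytes at offsets 4..7: FE 11 B0 21.
Big-endian stores the most-significant byte at the lowest address.
The bytes are already most-significant first: 0xFE11B021.

0xFE11B021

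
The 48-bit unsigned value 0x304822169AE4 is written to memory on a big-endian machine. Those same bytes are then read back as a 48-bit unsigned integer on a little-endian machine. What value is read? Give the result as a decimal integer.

Stored big-endian, the bytes at ascending addresses are 30 48 22 16 9A E4.
Read back as little-endian, the first byte is least significant, giving 0xE49A16224830.
0xE49A16224830 = 251350447441968.

251350447441968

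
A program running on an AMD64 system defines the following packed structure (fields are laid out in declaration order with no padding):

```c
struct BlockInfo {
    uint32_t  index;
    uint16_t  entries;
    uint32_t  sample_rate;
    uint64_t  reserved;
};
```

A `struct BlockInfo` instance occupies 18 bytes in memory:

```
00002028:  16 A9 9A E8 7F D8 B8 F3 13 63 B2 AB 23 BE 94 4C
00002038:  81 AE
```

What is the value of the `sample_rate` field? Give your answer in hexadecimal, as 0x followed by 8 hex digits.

0x6313F3B8

`sample_rate` follows `index` (4 B), `entries` (2 B), so it starts at offset 4 + 2 = 6 and occupies 4 bytes.
Bytes at offsets 6..9: B8 F3 13 63.
Little-endian: lowest address holds the least-significant byte.
Reassemble most-significant byte first: 63 13 F3 B8 → 0x6313F3B8.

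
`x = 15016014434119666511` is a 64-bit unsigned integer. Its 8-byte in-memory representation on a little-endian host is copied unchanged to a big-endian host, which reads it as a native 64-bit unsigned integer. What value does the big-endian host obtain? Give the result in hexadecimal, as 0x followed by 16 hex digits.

15016014434119666511 in 64-bit hexadecimal is 0xD0639991CFD74B4F.
Stored little-endian, the bytes at ascending addresses are 4F 4B D7 CF 91 99 63 D0.
Read back as big-endian, the last byte is least significant, giving 0x4F4BD7CF919963D0.

0x4F4BD7CF919963D0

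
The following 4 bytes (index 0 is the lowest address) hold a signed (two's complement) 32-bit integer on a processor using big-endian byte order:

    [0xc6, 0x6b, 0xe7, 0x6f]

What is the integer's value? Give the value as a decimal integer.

Big-endian stores the most-significant byte at the lowest address.
The bytes are already most-significant first: 0xC66BE76F.
Top bit is set, so as a signed 32-bit value this is 0xC66BE76F − 2^32 = -966006929.

-966006929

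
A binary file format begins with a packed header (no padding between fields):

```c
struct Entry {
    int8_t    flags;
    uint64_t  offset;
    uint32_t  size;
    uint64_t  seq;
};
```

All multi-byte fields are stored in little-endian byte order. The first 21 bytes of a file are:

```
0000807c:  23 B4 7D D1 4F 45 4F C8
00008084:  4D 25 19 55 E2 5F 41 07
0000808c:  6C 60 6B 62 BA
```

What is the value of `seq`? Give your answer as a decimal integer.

`seq` follows `flags` (1 B), `offset` (8 B), `size` (4 B), so it starts at offset 1 + 8 + 4 = 13 and occupies 8 bytes.
Bytes at offsets 13..20: 5F 41 07 6C 60 6B 62 BA.
Little-endian: lowest address holds the least-significant byte.
Reassemble most-significant byte first: BA 62 6B 60 6C 07 41 5F → 0xBA626B606C07415F.
0xBA626B606C07415F = 13430415100645687647.

13430415100645687647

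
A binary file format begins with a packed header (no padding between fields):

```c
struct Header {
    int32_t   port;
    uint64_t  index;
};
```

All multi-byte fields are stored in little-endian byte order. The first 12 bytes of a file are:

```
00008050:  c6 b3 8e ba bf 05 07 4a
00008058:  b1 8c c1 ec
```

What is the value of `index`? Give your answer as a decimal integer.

`index` follows `port` (4 bytes), so it starts at byte offset 4 and occupies 8 bytes.
Bytes at offsets 4..11: BF 05 07 4A B1 8C C1 EC.
In little-endian order the low byte comes first in memory.
Reassemble most-significant byte first: EC C1 8C B1 4A 07 05 BF → 0xECC18CB14A0705BF.
0xECC18CB14A0705BF = 17060071556535223743.

17060071556535223743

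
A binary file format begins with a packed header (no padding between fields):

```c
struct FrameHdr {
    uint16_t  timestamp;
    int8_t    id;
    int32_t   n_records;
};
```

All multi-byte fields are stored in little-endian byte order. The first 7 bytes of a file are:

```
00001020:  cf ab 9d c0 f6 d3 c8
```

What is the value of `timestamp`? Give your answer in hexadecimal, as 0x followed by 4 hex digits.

0xABCF

`timestamp` is the first field, at byte offset 0, occupying 2 bytes.
Bytes at offsets 0..1: CF AB.
Little-endian: lowest address holds the least-significant byte.
Reassemble most-significant byte first: AB CF → 0xABCF.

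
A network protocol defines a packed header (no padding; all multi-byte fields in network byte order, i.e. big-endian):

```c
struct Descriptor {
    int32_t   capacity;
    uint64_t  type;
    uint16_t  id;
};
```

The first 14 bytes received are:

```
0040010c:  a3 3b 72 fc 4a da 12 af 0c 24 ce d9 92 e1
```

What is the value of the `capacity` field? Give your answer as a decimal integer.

`capacity` is the first field, at byte offset 0, occupying 4 bytes.
Bytes at offsets 0..3: A3 3B 72 FC.
In big-endian order the high byte comes first in memory.
The bytes are already most-significant first: 0xA33B72FC.
Top bit is set, so as a signed 32-bit value this is 0xA33B72FC − 2^32 = -1556385028.

-1556385028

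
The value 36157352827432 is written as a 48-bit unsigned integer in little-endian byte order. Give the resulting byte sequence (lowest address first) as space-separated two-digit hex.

36157352827432 in hexadecimal, padded to 48 bits, is 0x20E28A2BDA28.
Split into bytes (most-significant first): 20 E2 8A 2B DA 28.
Little-endian: lowest address holds the least-significant byte.
So at ascending addresses the bytes are 28 DA 2B 8A E2 20.

28 DA 2B 8A E2 20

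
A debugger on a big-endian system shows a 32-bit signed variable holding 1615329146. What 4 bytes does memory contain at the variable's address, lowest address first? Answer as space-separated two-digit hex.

60 47 F7 7A

1615329146 in hexadecimal, padded to 32 bits, is 0x6047F77A.
Split into bytes (most-significant first): 60 47 F7 7A.
Big-endian: lowest address holds the most-significant byte.
So the memory order matches the most-significant-first order: 60 47 F7 7A.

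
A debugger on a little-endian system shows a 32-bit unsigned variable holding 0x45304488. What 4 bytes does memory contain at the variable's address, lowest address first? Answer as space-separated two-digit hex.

88 44 30 45

Split into bytes (most-significant first): 45 30 44 88.
Little-endian: lowest address holds the least-significant byte.
So at ascending addresses the bytes are 88 44 30 45.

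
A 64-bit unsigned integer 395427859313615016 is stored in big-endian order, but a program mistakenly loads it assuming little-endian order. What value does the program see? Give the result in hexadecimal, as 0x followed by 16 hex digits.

395427859313615016 in 64-bit hexadecimal is 0x057CD78B00AE60A8.
Stored big-endian, the bytes at ascending addresses are 05 7C D7 8B 00 AE 60 A8.
Read back as little-endian, the first byte is least significant, giving 0xA860AE008BD77C05.

0xA860AE008BD77C05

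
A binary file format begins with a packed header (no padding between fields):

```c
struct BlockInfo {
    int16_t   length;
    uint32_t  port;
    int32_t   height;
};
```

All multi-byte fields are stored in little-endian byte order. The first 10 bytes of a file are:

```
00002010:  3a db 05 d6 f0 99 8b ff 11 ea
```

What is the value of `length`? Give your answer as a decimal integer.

`length` is the first field, at byte offset 0, occupying 2 bytes.
Bytes at offsets 0..1: 3A DB.
In little-endian order the low byte comes first in memory.
Reassemble most-significant byte first: DB 3A → 0xDB3A.
Top bit is set, so as a signed 16-bit value this is 0xDB3A − 2^16 = -9414.

-9414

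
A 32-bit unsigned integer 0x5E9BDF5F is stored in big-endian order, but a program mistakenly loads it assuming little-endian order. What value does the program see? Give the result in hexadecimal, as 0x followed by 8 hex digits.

Stored big-endian, the bytes at ascending addresses are 5E 9B DF 5F.
Read back as little-endian, the first byte is least significant, giving 0x5FDF9B5E.

0x5FDF9B5E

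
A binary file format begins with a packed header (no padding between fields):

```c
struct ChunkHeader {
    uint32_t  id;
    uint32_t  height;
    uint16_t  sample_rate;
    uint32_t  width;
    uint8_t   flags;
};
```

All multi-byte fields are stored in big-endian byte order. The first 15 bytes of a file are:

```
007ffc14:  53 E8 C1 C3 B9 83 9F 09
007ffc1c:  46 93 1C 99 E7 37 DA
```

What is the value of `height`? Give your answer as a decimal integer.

`height` follows `id` (4 bytes), so it starts at byte offset 4 and occupies 4 bytes.
Bytes at offsets 4..7: B9 83 9F 09.
Big-endian stores the most-significant byte at the lowest address.
The bytes are already most-significant first: 0xB9839F09.
0xB9839F09 = 3112410889.

3112410889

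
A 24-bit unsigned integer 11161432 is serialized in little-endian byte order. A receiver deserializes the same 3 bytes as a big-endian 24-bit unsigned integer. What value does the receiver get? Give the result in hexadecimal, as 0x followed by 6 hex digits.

0x584FAA

11161432 in 24-bit hexadecimal is 0xAA4F58.
Stored little-endian, the bytes at ascending addresses are 58 4F AA.
Read back as big-endian, the last byte is least significant, giving 0x584FAA.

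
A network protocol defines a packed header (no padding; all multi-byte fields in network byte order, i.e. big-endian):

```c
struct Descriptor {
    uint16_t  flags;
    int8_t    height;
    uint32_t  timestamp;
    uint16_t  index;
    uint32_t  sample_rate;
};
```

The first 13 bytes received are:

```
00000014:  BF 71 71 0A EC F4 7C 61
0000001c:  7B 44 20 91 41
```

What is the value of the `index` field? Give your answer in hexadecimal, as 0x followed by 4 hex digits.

`index` follows `flags` (2 B), `height` (1 B), `timestamp` (4 B), so it starts at offset 2 + 1 + 4 = 7 and occupies 2 bytes.
Bytes at offsets 7..8: 61 7B.
In big-endian order the high byte comes first in memory.
The bytes are already most-significant first: 0x617B.

0x617B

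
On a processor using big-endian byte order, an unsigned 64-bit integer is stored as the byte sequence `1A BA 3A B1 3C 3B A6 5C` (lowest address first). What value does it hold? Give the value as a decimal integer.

Big-endian stores the most-significant byte at the lowest address.
The bytes are already most-significant first: 0x1ABA3AB13C3BA65C.
0x1ABA3AB13C3BA65C = 1925916323548472924.

1925916323548472924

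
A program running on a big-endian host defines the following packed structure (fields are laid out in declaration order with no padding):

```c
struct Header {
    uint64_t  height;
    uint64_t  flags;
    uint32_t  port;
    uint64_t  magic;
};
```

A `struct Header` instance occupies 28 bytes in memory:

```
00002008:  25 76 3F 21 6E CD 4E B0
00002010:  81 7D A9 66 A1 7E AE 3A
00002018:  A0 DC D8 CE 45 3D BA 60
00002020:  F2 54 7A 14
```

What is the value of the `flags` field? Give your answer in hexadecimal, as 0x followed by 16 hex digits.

`flags` follows `height` (8 bytes), so it starts at byte offset 8 and occupies 8 bytes.
Bytes at offsets 8..15: 81 7D A9 66 A1 7E AE 3A.
In big-endian order the high byte comes first in memory.
The bytes are already most-significant first: 0x817DA966A17EAE3A.

0x817DA966A17EAE3A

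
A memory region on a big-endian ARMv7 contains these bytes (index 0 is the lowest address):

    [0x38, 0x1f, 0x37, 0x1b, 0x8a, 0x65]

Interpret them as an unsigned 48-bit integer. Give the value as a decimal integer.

61706719693413

Big-endian stores the most-significant byte at the lowest address.
The bytes are already most-significant first: 0x381F371B8A65.
0x381F371B8A65 = 61706719693413.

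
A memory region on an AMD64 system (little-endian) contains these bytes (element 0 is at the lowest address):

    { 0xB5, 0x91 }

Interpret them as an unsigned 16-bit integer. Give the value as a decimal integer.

37301

Little-endian: lowest address holds the least-significant byte.
Reassemble most-significant byte first: 91 B5 → 0x91B5.
0x91B5 = 37301.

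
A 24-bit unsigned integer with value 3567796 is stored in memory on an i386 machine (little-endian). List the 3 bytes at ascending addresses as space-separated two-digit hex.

B4 70 36

3567796 in hexadecimal, padded to 24 bits, is 0x3670B4.
Split into bytes (most-significant first): 36 70 B4.
In little-endian order the low byte comes first in memory.
So at ascending addresses the bytes are B4 70 36.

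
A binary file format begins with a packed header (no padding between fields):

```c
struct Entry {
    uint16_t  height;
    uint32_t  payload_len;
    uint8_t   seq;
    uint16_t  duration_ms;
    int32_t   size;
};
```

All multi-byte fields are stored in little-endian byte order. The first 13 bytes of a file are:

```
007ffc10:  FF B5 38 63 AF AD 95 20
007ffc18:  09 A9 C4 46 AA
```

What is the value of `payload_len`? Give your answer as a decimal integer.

`payload_len` follows `height` (2 bytes), so it starts at byte offset 2 and occupies 4 bytes.
Bytes at offsets 2..5: 38 63 AF AD.
Little-endian stores the least-significant byte at the lowest address.
Reassemble most-significant byte first: AD AF 63 38 → 0xADAF6338.
0xADAF6338 = 2913952568.

2913952568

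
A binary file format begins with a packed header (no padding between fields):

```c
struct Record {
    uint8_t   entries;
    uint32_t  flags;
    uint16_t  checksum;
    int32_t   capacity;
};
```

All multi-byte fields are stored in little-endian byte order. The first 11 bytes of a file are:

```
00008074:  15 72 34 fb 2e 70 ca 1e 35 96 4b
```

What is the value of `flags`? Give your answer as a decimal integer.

`flags` follows `entries` (1 byte), so it starts at byte offset 1 and occupies 4 bytes.
Bytes at offsets 1..4: 72 34 FB 2E.
Little-endian stores the least-significant byte at the lowest address.
Reassemble most-significant byte first: 2E FB 34 72 → 0x2EFB3472.
0x2EFB3472 = 788214898.

788214898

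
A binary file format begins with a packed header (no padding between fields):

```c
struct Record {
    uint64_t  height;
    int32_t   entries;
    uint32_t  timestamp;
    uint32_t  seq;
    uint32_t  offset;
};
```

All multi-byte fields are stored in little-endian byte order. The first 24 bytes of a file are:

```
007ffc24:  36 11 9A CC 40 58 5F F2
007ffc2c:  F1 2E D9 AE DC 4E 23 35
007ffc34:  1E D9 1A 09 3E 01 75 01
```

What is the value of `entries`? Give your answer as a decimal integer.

`entries` follows `height` (8 bytes), so it starts at byte offset 8 and occupies 4 bytes.
Bytes at offsets 8..11: F1 2E D9 AE.
Little-endian: lowest address holds the least-significant byte.
Reassemble most-significant byte first: AE D9 2E F1 → 0xAED92EF1.
Top bit is set, so as a signed 32-bit value this is 0xAED92EF1 − 2^32 = -1361498383.

-1361498383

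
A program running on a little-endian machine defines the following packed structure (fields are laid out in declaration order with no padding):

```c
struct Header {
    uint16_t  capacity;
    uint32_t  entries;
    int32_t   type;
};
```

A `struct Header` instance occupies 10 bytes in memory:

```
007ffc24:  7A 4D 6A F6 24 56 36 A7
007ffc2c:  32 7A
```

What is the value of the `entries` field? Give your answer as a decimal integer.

`entries` follows `capacity` (2 bytes), so it starts at byte offset 2 and occupies 4 bytes.
Bytes at offsets 2..5: 6A F6 24 56.
Little-endian: lowest address holds the least-significant byte.
Reassemble most-significant byte first: 56 24 F6 6A → 0x5624F66A.
0x5624F66A = 1445262954.

1445262954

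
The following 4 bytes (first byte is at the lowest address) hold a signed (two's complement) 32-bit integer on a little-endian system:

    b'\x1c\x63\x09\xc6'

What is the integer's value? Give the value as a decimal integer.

-972463332

Little-endian stores the least-significant byte at the lowest address.
Reassemble most-significant byte first: C6 09 63 1C → 0xC609631C.
Top bit is set, so as a signed 32-bit value this is 0xC609631C − 2^32 = -972463332.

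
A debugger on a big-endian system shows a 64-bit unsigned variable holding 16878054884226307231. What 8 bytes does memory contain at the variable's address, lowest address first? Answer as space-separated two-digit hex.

16878054884226307231 in hexadecimal, padded to 64 bits, is 0xEA3AE57E51DB149F.
Split into bytes (most-significant first): EA 3A E5 7E 51 DB 14 9F.
In big-endian order the high byte comes first in memory.
So the memory order matches the most-significant-first order: EA 3A E5 7E 51 DB 14 9F.

EA 3A E5 7E 51 DB 14 9F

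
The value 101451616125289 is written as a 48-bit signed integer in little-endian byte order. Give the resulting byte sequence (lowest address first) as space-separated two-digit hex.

101451616125289 in hexadecimal, padded to 48 bits, is 0x5C450B8A8169.
Split into bytes (most-significant first): 5C 45 0B 8A 81 69.
Little-endian stores the least-significant byte at the lowest address.
So at ascending addresses the bytes are 69 81 8A 0B 45 5C.

69 81 8A 0B 45 5C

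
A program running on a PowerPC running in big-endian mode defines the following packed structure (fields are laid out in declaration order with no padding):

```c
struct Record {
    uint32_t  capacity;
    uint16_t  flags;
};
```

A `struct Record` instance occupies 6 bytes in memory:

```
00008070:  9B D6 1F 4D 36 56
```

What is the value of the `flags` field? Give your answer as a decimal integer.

`flags` follows `capacity` (4 bytes), so it starts at byte offset 4 and occupies 2 bytes.
Bytes at offsets 4..5: 36 56.
Big-endian: lowest address holds the most-significant byte.
The bytes are already most-significant first: 0x3656.
0x3656 = 13910.

13910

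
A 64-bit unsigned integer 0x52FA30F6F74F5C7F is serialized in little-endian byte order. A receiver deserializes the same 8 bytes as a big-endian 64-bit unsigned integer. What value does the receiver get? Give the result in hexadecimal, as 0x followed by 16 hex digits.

0x7F5C4FF7F630FA52

Stored little-endian, the bytes at ascending addresses are 7F 5C 4F F7 F6 30 FA 52.
Read back as big-endian, the last byte is least significant, giving 0x7F5C4FF7F630FA52.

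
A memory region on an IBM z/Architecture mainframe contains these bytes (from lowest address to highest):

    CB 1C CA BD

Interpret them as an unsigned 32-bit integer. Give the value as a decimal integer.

Big-endian stores the most-significant byte at the lowest address.
The bytes are already most-significant first: 0xCB1CCABD.
0xCB1CCABD = 3407661757.

3407661757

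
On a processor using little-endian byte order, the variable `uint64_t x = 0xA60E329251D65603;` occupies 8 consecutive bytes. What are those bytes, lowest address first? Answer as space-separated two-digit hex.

03 56 D6 51 92 32 0E A6

Split into bytes (most-significant first): A6 0E 32 92 51 D6 56 03.
Little-endian: lowest address holds the least-significant byte.
So at ascending addresses the bytes are 03 56 D6 51 92 32 0E A6.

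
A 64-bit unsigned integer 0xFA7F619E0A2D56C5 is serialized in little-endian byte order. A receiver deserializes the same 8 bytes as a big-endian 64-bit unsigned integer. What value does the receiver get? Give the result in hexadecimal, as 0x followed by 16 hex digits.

Stored little-endian, the bytes at ascending addresses are C5 56 2D 0A 9E 61 7F FA.
Read back as big-endian, the last byte is least significant, giving 0xC5562D0A9E617FFA.

0xC5562D0A9E617FFA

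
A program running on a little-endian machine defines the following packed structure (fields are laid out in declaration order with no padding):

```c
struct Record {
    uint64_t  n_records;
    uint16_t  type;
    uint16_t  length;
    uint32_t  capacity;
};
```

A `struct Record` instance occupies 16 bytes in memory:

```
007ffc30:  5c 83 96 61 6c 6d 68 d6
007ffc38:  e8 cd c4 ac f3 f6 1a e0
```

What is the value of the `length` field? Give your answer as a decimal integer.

`length` follows `n_records` (8 B), `type` (2 B), so it starts at offset 8 + 2 = 10 and occupies 2 bytes.
Bytes at offsets 10..11: C4 AC.
Little-endian: lowest address holds the least-significant byte.
Reassemble most-significant byte first: AC C4 → 0xACC4.
0xACC4 = 44228.

44228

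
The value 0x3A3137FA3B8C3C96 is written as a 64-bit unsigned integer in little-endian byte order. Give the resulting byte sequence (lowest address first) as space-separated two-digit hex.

96 3C 8C 3B FA 37 31 3A

Split into bytes (most-significant first): 3A 31 37 FA 3B 8C 3C 96.
Little-endian: lowest address holds the least-significant byte.
So at ascending addresses the bytes are 96 3C 8C 3B FA 37 31 3A.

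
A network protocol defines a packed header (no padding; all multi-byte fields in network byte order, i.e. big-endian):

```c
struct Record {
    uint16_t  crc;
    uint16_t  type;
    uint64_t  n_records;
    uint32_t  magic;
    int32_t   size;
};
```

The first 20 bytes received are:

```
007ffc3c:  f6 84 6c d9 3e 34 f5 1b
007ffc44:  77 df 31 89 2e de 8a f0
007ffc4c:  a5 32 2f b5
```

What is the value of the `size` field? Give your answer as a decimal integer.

`size` follows `crc` (2 B), `type` (2 B), `n_records` (8 B), `magic` (4 B), so it starts at offset 2 + 2 + 8 + 4 = 16 and occupies 4 bytes.
Bytes at offsets 16..19: A5 32 2F B5.
Big-endian: lowest address holds the most-significant byte.
The bytes are already most-significant first: 0xA5322FB5.
Top bit is set, so as a signed 32-bit value this is 0xA5322FB5 − 2^32 = -1523437643.

-1523437643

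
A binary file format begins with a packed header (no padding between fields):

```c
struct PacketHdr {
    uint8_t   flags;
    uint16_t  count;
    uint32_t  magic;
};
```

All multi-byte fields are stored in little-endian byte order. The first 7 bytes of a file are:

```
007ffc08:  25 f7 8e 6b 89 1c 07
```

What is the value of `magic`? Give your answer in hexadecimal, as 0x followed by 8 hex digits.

0x071C896B

`magic` follows `flags` (1 B), `count` (2 B), so it starts at offset 1 + 2 = 3 and occupies 4 bytes.
Bytes at offsets 3..6: 6B 89 1C 07.
Little-endian: lowest address holds the least-significant byte.
Reassemble most-significant byte first: 07 1C 89 6B → 0x071C896B.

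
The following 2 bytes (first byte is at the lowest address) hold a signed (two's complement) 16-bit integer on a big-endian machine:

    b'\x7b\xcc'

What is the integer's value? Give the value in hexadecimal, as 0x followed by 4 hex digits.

Big-endian stores the most-significant byte at the lowest address.
The bytes are already most-significant first: 0x7BCC.

0x7BCC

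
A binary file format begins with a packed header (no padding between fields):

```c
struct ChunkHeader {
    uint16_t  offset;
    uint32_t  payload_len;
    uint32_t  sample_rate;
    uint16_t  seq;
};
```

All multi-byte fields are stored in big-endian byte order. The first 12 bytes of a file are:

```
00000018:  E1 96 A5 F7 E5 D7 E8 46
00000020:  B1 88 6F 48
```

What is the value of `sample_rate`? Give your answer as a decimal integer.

`sample_rate` follows `offset` (2 B), `payload_len` (4 B), so it starts at offset 2 + 4 = 6 and occupies 4 bytes.
Bytes at offsets 6..9: E8 46 B1 88.
Big-endian stores the most-significant byte at the lowest address.
The bytes are already most-significant first: 0xE846B188.
0xE846B188 = 3896947080.

3896947080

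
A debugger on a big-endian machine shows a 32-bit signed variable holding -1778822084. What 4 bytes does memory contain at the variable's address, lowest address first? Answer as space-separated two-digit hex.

Two's complement of -1778822084 in 32 bits: 1778822084 = 0x6A06ABC4; invert → 0x95F9543B; add 1 → 0x95F9543C.
Split into bytes (most-significant first): 95 F9 54 3C.
Big-endian: lowest address holds the most-significant byte.
So the memory order matches the most-significant-first order: 95 F9 54 3C.

95 F9 54 3C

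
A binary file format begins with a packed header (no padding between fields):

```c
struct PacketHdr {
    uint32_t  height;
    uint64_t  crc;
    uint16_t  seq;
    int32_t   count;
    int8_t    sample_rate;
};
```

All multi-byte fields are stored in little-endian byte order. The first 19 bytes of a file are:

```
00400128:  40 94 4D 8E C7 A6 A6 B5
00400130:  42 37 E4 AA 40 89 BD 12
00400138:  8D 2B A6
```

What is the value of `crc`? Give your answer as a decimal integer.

12314028040792745671

`crc` follows `height` (4 bytes), so it starts at byte offset 4 and occupies 8 bytes.
Bytes at offsets 4..11: C7 A6 A6 B5 42 37 E4 AA.
Little-endian: lowest address holds the least-significant byte.
Reassemble most-significant byte first: AA E4 37 42 B5 A6 A6 C7 → 0xAAE43742B5A6A6C7.
0xAAE43742B5A6A6C7 = 12314028040792745671.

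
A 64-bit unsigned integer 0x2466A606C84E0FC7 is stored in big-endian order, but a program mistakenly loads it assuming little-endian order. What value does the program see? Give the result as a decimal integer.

14343769959210313252

Stored big-endian, the bytes at ascending addresses are 24 66 A6 06 C8 4E 0F C7.
Read back as little-endian, the first byte is least significant, giving 0xC70F4EC806A66624.
0xC70F4EC806A66624 = 14343769959210313252.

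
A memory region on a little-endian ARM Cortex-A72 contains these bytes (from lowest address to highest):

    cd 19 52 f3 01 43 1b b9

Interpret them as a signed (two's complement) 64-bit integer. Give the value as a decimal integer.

In little-endian order the low byte comes first in memory.
Reassemble most-significant byte first: B9 1B 43 01 F3 52 19 CD → 0xB91B4301F35219CD.
Top bit is set, so as a signed 64-bit value this is 0xB91B4301F35219CD − 2^64 = -5108415676665423411.

-5108415676665423411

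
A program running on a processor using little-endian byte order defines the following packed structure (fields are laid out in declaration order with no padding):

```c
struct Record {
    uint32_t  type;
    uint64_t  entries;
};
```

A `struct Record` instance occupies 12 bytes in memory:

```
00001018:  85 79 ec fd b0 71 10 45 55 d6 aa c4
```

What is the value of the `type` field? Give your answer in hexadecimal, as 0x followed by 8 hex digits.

0xFDEC7985

`type` is the first field, at byte offset 0, occupying 4 bytes.
Bytes at offsets 0..3: 85 79 EC FD.
Little-endian stores the least-significant byte at the lowest address.
Reassemble most-significant byte first: FD EC 79 85 → 0xFDEC7985.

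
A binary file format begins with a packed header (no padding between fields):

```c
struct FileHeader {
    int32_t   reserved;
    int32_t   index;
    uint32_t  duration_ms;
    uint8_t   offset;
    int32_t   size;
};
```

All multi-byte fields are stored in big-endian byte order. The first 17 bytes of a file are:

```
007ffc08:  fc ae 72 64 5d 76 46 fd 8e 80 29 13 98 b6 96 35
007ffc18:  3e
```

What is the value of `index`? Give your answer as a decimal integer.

`index` follows `reserved` (4 bytes), so it starts at byte offset 4 and occupies 4 bytes.
Bytes at offsets 4..7: 5D 76 46 FD.
Big-endian stores the most-significant byte at the lowest address.
The bytes are already most-significant first: 0x5D7646FD.
0x5D7646FD = 1568032509.

1568032509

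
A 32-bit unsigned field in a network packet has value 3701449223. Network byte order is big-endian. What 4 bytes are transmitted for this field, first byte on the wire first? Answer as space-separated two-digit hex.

DC 9F A2 07

3701449223 in hexadecimal, padded to 32 bits, is 0xDC9FA207.
Split into bytes (most-significant first): DC 9F A2 07.
Big-endian stores the most-significant byte at the lowest address.
So the memory order matches the most-significant-first order: DC 9F A2 07.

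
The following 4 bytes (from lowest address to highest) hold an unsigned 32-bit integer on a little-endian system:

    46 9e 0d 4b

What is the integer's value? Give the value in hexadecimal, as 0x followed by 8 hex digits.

In little-endian order the low byte comes first in memory.
Reassemble most-significant byte first: 4B 0D 9E 46 → 0x4B0D9E46.

0x4B0D9E46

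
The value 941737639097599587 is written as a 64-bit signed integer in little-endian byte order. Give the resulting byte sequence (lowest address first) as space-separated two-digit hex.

941737639097599587 in hexadecimal, padded to 64 bits, is 0x0D11B964AA070663.
Split into bytes (most-significant first): 0D 11 B9 64 AA 07 06 63.
In little-endian order the low byte comes first in memory.
So at ascending addresses the bytes are 63 06 07 AA 64 B9 11 0D.

63 06 07 AA 64 B9 11 0D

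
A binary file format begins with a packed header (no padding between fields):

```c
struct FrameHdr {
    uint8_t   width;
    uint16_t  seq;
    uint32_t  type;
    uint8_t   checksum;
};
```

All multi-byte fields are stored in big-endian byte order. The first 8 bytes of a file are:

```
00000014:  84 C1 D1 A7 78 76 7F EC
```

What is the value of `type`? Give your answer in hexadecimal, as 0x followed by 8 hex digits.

0xA778767F

`type` follows `width` (1 B), `seq` (2 B), so it starts at offset 1 + 2 = 3 and occupies 4 bytes.
Bytes at offsets 3..6: A7 78 76 7F.
In big-endian order the high byte comes first in memory.
The bytes are already most-significant first: 0xA778767F.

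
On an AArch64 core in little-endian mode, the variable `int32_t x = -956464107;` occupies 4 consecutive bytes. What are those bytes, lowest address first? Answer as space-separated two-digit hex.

Two's complement of -956464107 in 32 bits: 956464107 = 0x39027BEB; invert → 0xC6FD8414; add 1 → 0xC6FD8415.
Split into bytes (most-significant first): C6 FD 84 15.
Little-endian: lowest address holds the least-significant byte.
So at ascending addresses the bytes are 15 84 FD C6.

15 84 FD C6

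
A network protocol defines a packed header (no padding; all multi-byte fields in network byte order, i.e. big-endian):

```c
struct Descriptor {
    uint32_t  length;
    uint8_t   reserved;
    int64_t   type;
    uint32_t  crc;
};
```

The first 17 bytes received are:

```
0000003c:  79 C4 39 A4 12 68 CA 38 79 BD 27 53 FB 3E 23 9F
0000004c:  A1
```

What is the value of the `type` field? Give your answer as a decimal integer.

7550909820755727355

`type` follows `length` (4 B), `reserved` (1 B), so it starts at offset 4 + 1 = 5 and occupies 8 bytes.
Bytes at offsets 5..12: 68 CA 38 79 BD 27 53 FB.
Big-endian stores the most-significant byte at the lowest address.
The bytes are already most-significant first: 0x68CA3879BD2753FB.
0x68CA3879BD2753FB = 7550909820755727355.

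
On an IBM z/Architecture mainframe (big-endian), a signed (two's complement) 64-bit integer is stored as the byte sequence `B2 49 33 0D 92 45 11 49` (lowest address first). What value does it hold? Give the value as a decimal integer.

In big-endian order the high byte comes first in memory.
The bytes are already most-significant first: 0xB249330D92451149.
Top bit is set, so as a signed 64-bit value this is 0xB249330D92451149 − 2^64 = -5599888528276909751.

-5599888528276909751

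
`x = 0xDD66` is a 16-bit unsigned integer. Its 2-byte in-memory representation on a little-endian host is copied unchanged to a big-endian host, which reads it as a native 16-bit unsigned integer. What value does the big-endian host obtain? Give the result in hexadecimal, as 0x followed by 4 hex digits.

0x66DD

Stored little-endian, the bytes at ascending addresses are 66 DD.
Read back as big-endian, the last byte is least significant, giving 0x66DD.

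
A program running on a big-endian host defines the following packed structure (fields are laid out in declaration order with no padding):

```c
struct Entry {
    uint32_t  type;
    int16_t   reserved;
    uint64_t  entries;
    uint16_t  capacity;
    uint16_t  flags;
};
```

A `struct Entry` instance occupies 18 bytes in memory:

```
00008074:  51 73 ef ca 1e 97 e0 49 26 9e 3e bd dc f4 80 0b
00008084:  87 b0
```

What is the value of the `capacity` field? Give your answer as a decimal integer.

`capacity` follows `type` (4 B), `reserved` (2 B), `entries` (8 B), so it starts at offset 4 + 2 + 8 = 14 and occupies 2 bytes.
Bytes at offsets 14..15: 80 0B.
Big-endian: lowest address holds the most-significant byte.
The bytes are already most-significant first: 0x800B.
0x800B = 32779.

32779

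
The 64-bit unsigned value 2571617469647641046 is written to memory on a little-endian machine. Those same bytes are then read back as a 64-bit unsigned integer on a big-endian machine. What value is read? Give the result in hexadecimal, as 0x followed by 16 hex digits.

0xD65989B07638B023

2571617469647641046 in 64-bit hexadecimal is 0x23B03876B08959D6.
Stored little-endian, the bytes at ascending addresses are D6 59 89 B0 76 38 B0 23.
Read back as big-endian, the last byte is least significant, giving 0xD65989B07638B023.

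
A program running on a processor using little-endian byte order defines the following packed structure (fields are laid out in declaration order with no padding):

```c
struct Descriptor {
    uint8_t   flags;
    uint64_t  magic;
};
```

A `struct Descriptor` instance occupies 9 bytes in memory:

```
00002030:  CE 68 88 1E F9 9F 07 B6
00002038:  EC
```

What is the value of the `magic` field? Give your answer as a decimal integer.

17056829022373054568

`magic` follows `flags` (1 byte), so it starts at byte offset 1 and occupies 8 bytes.
Bytes at offsets 1..8: 68 88 1E F9 9F 07 B6 EC.
Little-endian stores the least-significant byte at the lowest address.
Reassemble most-significant byte first: EC B6 07 9F F9 1E 88 68 → 0xECB6079FF91E8868.
0xECB6079FF91E8868 = 17056829022373054568.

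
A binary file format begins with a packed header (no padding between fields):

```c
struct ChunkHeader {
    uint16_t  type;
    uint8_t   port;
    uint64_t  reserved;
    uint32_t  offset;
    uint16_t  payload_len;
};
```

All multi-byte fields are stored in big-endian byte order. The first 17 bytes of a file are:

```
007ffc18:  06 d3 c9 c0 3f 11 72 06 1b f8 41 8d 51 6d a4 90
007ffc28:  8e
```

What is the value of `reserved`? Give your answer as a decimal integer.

`reserved` follows `type` (2 B), `port` (1 B), so it starts at offset 2 + 1 = 3 and occupies 8 bytes.
Bytes at offsets 3..10: C0 3F 11 72 06 1B F8 41.
In big-endian order the high byte comes first in memory.
The bytes are already most-significant first: 0xC03F1172061BF841.
0xC03F1172061BF841 = 13852810160241375297.

13852810160241375297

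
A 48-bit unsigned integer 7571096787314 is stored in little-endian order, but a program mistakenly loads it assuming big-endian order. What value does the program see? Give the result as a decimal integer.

7571096787314 in 48-bit hexadecimal is 0x06E2C888D972.
Stored little-endian, the bytes at ascending addresses are 72 D9 88 C8 E2 06.
Read back as big-endian, the last byte is least significant, giving 0x72D988C8E206.
0x72D988C8E206 = 126278628336134.

126278628336134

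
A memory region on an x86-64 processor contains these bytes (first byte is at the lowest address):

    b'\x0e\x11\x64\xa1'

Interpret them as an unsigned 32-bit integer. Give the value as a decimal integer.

2707689742

In little-endian order the low byte comes first in memory.
Reassemble most-significant byte first: A1 64 11 0E → 0xA164110E.
0xA164110E = 2707689742.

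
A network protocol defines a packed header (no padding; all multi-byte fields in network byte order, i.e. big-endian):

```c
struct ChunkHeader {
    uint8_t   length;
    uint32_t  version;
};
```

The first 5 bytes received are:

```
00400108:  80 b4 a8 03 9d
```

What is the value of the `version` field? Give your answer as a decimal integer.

3030909853

`version` follows `length` (1 byte), so it starts at byte offset 1 and occupies 4 bytes.
Bytes at offsets 1..4: B4 A8 03 9D.
Big-endian stores the most-significant byte at the lowest address.
The bytes are already most-significant first: 0xB4A8039D.
0xB4A8039D = 3030909853.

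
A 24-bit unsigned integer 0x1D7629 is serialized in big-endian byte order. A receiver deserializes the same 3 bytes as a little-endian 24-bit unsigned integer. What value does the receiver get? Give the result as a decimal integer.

Stored big-endian, the bytes at ascending addresses are 1D 76 29.
Read back as little-endian, the first byte is least significant, giving 0x29761D.
0x29761D = 2717213.

2717213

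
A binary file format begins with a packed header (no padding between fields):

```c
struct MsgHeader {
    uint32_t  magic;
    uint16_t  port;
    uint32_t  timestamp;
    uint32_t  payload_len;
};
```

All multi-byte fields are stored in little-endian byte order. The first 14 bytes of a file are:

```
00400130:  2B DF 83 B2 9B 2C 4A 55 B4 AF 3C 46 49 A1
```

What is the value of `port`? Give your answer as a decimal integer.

`port` follows `magic` (4 bytes), so it starts at byte offset 4 and occupies 2 bytes.
Bytes at offsets 4..5: 9B 2C.
In little-endian order the low byte comes first in memory.
Reassemble most-significant byte first: 2C 9B → 0x2C9B.
0x2C9B = 11419.

11419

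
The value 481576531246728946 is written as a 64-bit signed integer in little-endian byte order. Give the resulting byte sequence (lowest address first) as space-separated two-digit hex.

F2 46 20 BD 4D E7 AE 06

481576531246728946 in hexadecimal, padded to 64 bits, is 0x06AEE74DBD2046F2.
Split into bytes (most-significant first): 06 AE E7 4D BD 20 46 F2.
Little-endian: lowest address holds the least-significant byte.
So at ascending addresses the bytes are F2 46 20 BD 4D E7 AE 06.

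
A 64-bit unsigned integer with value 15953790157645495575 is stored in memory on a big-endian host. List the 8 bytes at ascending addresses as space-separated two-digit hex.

DD 67 3F 9F 1F 95 3D 17

15953790157645495575 in hexadecimal, padded to 64 bits, is 0xDD673F9F1F953D17.
Split into bytes (most-significant first): DD 67 3F 9F 1F 95 3D 17.
In big-endian order the high byte comes first in memory.
So the memory order matches the most-significant-first order: DD 67 3F 9F 1F 95 3D 17.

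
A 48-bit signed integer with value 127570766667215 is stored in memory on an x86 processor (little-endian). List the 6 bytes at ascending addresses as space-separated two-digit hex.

CF 1D 3B 62 06 74

127570766667215 in hexadecimal, padded to 48 bits, is 0x7406623B1DCF.
Split into bytes (most-significant first): 74 06 62 3B 1D CF.
In little-endian order the low byte comes first in memory.
So at ascending addresses the bytes are CF 1D 3B 62 06 74.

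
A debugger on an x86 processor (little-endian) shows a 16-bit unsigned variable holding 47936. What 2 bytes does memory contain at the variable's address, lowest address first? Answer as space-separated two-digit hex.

40 BB

47936 in hexadecimal, padded to 16 bits, is 0xBB40.
Split into bytes (most-significant first): BB 40.
Little-endian stores the least-significant byte at the lowest address.
So at ascending addresses the bytes are 40 BB.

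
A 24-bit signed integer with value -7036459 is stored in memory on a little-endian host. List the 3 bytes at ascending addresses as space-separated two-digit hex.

D5 A1 94

Two's complement of -7036459 in 24 bits: 7036459 = 0x6B5E2B; invert → 0x94A1D4; add 1 → 0x94A1D5.
Split into bytes (most-significant first): 94 A1 D5.
In little-endian order the low byte comes first in memory.
So at ascending addresses the bytes are D5 A1 94.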